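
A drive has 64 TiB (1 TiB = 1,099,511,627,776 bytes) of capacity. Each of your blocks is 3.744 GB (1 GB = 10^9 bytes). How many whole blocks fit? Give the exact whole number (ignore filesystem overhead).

18,795

Capacity: 64 TiB = 70,368,744,177,664 bytes
Per item: 3.744 GB = 3,744,000,000 bytes
⌊70,368,744,177,664 / 3,744,000,000⌋ = 18,795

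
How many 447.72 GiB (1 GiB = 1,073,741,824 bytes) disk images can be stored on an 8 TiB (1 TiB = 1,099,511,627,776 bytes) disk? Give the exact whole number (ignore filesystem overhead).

18

Capacity: 8 TiB = 8,796,093,022,208 bytes
Per item: 447.72 GiB = 480,735,689,441.28 bytes
⌊8,796,093,022,208 / 480,735,689,441.28⌋ = 18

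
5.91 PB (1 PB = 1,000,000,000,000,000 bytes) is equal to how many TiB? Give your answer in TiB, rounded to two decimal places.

5,375.11 TiB

5.91 PB = 5.91 × 10^15 bytes = 5,910,000,000,000,000 bytes
1 TiB = 1,099,511,627,776 bytes
5,910,000,000,000,000 / 1,099,511,627,776 = 5,375.11 TiB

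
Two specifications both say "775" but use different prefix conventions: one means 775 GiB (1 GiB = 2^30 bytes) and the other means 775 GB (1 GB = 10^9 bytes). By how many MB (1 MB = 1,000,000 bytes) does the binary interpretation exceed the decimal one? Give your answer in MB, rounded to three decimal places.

57,149.914 MB

775 GiB = 775 × 1,073,741,824 = 832,149,913,600 bytes
775 GB = 775 × 1,000,000,000 = 775,000,000,000 bytes
difference = 57,149,913,600 bytes
57,149,913,600 / 1,000,000 = 57,149.914 MB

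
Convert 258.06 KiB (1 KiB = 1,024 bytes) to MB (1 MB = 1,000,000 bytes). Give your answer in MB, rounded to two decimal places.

258.06 KiB × 1,024 bytes/KiB = 264,253.44 bytes
1 MB = 10^6 bytes = 1,000,000 bytes
264,253.44 / 1,000,000 = 0.26 MB

0.26 MB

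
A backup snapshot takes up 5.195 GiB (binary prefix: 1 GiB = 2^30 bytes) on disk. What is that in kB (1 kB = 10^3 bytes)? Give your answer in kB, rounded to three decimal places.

5,578,088.776 kB

5.195 GiB = 5.195 × 2^30 bytes = 5,578,088,775.68 bytes
1 kB = 10^3 bytes = 1,000 bytes
5,578,088,775.68 / 1,000 = 5,578,088.776 kB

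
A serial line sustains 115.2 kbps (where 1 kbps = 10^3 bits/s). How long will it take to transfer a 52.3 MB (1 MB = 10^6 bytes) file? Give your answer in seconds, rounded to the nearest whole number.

3,632 seconds

52.3 MB = 52,300,000 bytes = 418,400,000 bits
115.2 kbps = 115,200 bits/s
time = 418,400,000 / 115,200 = 3,632 s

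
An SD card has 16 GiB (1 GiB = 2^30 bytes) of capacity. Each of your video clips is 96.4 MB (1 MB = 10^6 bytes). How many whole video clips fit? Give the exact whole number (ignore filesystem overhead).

178

Capacity: 16 GiB = 17,179,869,184 bytes
Per item: 96.4 MB = 96,400,000 bytes
⌊17,179,869,184 / 96,400,000⌋ = 178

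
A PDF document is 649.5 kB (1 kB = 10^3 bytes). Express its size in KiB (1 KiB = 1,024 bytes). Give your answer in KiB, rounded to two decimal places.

634.28 KiB

649.5 kB × 1,000 bytes/kB = 649,500 bytes
1 KiB = 2^10 bytes = 1,024 bytes
649,500 / 1,024 = 634.28 KiB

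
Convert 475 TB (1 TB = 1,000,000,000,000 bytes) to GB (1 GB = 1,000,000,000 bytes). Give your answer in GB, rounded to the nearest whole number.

475,000 GB

475 TB × 1,000,000,000,000 bytes/TB = 475,000,000,000,000 bytes
1 GB = 10^9 bytes = 1,000,000,000 bytes
475,000,000,000,000 / 1,000,000,000 = 475,000 GB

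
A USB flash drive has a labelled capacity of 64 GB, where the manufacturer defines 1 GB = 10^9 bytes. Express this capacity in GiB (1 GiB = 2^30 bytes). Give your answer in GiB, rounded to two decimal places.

64 GB = 64 × 10^9 bytes = 64,000,000,000 bytes
1 GiB = 2^30 bytes = 1,073,741,824 bytes
64,000,000,000 / 1,073,741,824 = 59.60 GiB

59.60 GiB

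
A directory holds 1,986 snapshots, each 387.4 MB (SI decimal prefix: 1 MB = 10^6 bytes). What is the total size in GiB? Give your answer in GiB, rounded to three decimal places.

Total = 1,986 × 387.4 MB = 769376.4 MB
= 769376.4 × 1,000,000 bytes = 769,376,400,000 bytes
1 GiB = 1,073,741,824 bytes
769,376,400,000 / 1,073,741,824 = 716.538 GiB

716.538 GiB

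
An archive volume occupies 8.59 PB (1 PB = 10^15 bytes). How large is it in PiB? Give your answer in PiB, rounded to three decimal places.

8.59 PB × 1,000,000,000,000,000 bytes/PB = 8,590,000,000,000,000 bytes
1 PiB = 2^50 bytes = 1,125,899,906,842,624 bytes
8,590,000,000,000,000 / 1,125,899,906,842,624 = 7.629 PiB

7.629 PiB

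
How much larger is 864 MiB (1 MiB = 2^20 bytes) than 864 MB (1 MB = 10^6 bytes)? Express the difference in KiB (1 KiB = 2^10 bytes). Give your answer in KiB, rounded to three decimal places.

40,986.000 KiB

864 MiB = 864 × 1,048,576 = 905,969,664 bytes
864 MB = 864 × 1,000,000 = 864,000,000 bytes
difference = 41,969,664 bytes
41,969,664 / 1,024 = 40,986.000 KiB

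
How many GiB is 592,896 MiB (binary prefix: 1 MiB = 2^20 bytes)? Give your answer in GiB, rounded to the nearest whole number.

579 GiB

592,896 MiB = 592,896 × 2^20 bytes = 621,696,516,096 bytes
1 GiB = 2^30 bytes = 1,073,741,824 bytes
621,696,516,096 / 1,073,741,824 = 579 GiB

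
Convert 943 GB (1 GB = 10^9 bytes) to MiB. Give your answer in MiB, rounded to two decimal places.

899,314.88 MiB

943 GB × 1,000,000,000 bytes/GB = 943,000,000,000 bytes
1 MiB = 2^20 bytes = 1,048,576 bytes
943,000,000,000 / 1,048,576 = 899,314.88 MiB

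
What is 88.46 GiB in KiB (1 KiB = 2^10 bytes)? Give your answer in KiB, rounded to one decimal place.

92,757,033.0 KiB

88.46 GiB × 1,073,741,824 bytes/GiB = 94,983,201,751.04 bytes
1 KiB = 1,024 bytes
94,983,201,751.04 / 1,024 = 92,757,033.0 KiB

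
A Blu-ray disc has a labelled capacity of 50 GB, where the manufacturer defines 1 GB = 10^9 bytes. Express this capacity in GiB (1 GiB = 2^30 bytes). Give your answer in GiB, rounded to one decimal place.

50 GB = 50 × 10^9 bytes = 50,000,000,000 bytes
1 GiB = 1,073,741,824 bytes
50,000,000,000 / 1,073,741,824 = 46.6 GiB

46.6 GiB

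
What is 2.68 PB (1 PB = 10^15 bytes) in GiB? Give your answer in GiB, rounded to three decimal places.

2.68 PB = 2.68 × 10^15 bytes = 2,680,000,000,000,000 bytes
1 GiB = 2^30 bytes = 1,073,741,824 bytes
2,680,000,000,000,000 / 1,073,741,824 = 2,495,944.500 GiB

2,495,944.500 GiB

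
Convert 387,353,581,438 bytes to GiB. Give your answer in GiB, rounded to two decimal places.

387,353,581,438 bytes given.
1 GiB = 1,073,741,824 bytes
387,353,581,438 / 1,073,741,824 = 360.75 GiB

360.75 GiB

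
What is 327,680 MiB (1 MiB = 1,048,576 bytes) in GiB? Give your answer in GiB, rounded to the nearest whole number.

320 GiB

327,680 MiB = 327,680 × 2^20 bytes = 343,597,383,680 bytes
1 GiB = 2^30 bytes = 1,073,741,824 bytes
343,597,383,680 / 1,073,741,824 = 320 GiB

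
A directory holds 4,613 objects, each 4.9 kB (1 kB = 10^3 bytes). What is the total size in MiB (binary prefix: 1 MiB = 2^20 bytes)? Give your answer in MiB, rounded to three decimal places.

Total = 4,613 × 4.9 kB = 22603.7 kB
= 22603.7 × 1,000 bytes = 22,603,700 bytes
1 MiB = 1,048,576 bytes
22,603,700 / 1,048,576 = 21.557 MiB

21.557 MiB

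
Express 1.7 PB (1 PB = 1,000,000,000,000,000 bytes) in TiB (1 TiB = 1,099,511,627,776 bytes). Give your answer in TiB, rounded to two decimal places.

1.7 PB × 1,000,000,000,000,000 bytes/PB = 1,700,000,000,000,000 bytes
1 TiB = 2^40 bytes = 1,099,511,627,776 bytes
1,700,000,000,000,000 / 1,099,511,627,776 = 1,546.14 TiB

1,546.14 TiB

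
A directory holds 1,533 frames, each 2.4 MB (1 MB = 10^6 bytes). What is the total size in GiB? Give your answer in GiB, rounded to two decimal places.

Total = 1,533 × 2.4 MB = 3679.2 MB
= 3679.2 × 1,000,000 bytes = 3,679,200,000 bytes
1 GiB = 1,073,741,824 bytes
3,679,200,000 / 1,073,741,824 = 3.43 GiB

3.43 GiB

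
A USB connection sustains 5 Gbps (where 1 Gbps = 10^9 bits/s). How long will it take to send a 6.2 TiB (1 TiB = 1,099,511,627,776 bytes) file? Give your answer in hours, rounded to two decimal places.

6.2 TiB = 6,816,972,092,211.2 bytes = 54,535,776,737,689.6 bits
5 Gbps = 5,000,000,000 bits/s
time = 54,535,776,737,689.6 / 5,000,000,000 = 10,907.1553 s
10,907.1553 s / 3600 = 3.03 hours

3.03 hours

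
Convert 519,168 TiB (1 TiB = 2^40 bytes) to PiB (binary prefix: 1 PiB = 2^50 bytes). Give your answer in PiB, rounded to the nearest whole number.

507 PiB

519,168 TiB = 519,168 × 2^40 bytes = 570,831,252,769,210,368 bytes
1 PiB = 1,125,899,906,842,624 bytes
570,831,252,769,210,368 / 1,125,899,906,842,624 = 507 PiB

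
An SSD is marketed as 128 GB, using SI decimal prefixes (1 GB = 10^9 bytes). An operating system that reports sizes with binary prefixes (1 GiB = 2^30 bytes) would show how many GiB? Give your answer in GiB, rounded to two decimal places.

128 GB × 1,000,000,000 bytes/GB = 128,000,000,000 bytes
1 GiB = 2^30 bytes = 1,073,741,824 bytes
128,000,000,000 / 1,073,741,824 = 119.21 GiB

119.21 GiB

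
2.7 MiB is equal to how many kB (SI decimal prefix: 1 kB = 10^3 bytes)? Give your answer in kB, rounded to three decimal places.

2,831.155 kB

2.7 MiB = 2.7 × 2^20 bytes = 2,831,155.2 bytes
1 kB = 1,000 bytes
2,831,155.2 / 1,000 = 2,831.155 kB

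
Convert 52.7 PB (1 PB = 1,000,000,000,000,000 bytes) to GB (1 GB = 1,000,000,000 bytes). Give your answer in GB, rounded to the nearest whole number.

52.7 PB × 1,000,000,000,000,000 bytes/PB = 52,700,000,000,000,000 bytes
1 GB = 10^9 bytes = 1,000,000,000 bytes
52,700,000,000,000,000 / 1,000,000,000 = 52,700,000 GB

52,700,000 GB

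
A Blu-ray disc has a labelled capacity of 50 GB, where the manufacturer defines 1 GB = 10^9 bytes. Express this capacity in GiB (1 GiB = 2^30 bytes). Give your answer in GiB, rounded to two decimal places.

50 GB × 1,000,000,000 bytes/GB = 50,000,000,000 bytes
1 GiB = 1,073,741,824 bytes
50,000,000,000 / 1,073,741,824 = 46.57 GiB

46.57 GiB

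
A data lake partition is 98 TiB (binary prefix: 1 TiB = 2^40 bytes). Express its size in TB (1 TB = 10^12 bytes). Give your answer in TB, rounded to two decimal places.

98 TiB = 98 × 2^40 bytes = 107,752,139,522,048 bytes
1 TB = 10^12 bytes = 1,000,000,000,000 bytes
107,752,139,522,048 / 1,000,000,000,000 = 107.75 TB

107.75 TB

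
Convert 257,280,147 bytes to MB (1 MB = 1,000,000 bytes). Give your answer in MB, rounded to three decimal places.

257.280 MB

257,280,147 bytes given.
1 MB = 10^6 bytes = 1,000,000 bytes
257,280,147 / 1,000,000 = 257.280 MB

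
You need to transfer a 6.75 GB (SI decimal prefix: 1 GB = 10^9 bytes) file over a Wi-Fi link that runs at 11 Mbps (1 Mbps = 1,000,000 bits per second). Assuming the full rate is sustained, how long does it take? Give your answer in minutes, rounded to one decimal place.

6.75 GB = 6,750,000,000 bytes = 54,000,000,000 bits
11 Mbps = 11,000,000 bits/s
time = 54,000,000,000 / 11,000,000 = 4,909.09 s
4,909.09 s / 60 = 81.8 minutes

81.8 minutes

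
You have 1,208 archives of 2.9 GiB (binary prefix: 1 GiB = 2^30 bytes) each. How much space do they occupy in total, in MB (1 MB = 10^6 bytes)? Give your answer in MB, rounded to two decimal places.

3,761,532.36 MB

Total = 1,208 × 2.9 GiB = 3503.2 GiB
= 3503.2 × 1,073,741,824 bytes = 3,761,532,357,836.8 bytes
1 MB = 1,000,000 bytes
3,761,532,357,836.8 / 1,000,000 = 3,761,532.36 MB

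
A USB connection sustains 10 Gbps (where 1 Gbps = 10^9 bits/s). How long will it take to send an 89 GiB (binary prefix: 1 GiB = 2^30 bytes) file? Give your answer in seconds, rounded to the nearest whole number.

76 seconds

89 GiB = 95,563,022,336 bytes = 764,504,178,688 bits
10 Gbps = 10,000,000,000 bits/s
time = 764,504,178,688 / 10,000,000,000 = 76 s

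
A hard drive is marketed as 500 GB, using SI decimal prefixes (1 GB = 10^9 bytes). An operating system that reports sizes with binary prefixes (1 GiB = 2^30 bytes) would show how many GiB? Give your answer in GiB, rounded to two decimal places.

465.66 GiB

500 GB = 500 × 10^9 bytes = 500,000,000,000 bytes
1 GiB = 2^30 bytes = 1,073,741,824 bytes
500,000,000,000 / 1,073,741,824 = 465.66 GiB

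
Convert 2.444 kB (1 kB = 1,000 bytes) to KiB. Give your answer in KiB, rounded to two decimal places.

2.444 kB = 2.444 × 10^3 bytes = 2,444 bytes
1 KiB = 1,024 bytes
2,444 / 1,024 = 2.39 KiB

2.39 KiB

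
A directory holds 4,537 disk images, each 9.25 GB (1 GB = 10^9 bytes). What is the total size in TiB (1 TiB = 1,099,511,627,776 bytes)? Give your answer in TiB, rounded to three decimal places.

Total = 4,537 × 9.25 GB = 41967.25 GB
= 41967.25 × 1,000,000,000 bytes = 41,967,250,000,000 bytes
1 TiB = 1,099,511,627,776 bytes
41,967,250,000,000 / 1,099,511,627,776 = 38.169 TiB

38.169 TiB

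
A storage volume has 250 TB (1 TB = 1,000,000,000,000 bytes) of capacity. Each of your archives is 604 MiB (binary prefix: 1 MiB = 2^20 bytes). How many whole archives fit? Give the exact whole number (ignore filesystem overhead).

Capacity: 250 TB = 250,000,000,000,000 bytes
Per item: 604 MiB = 633,339,904 bytes
⌊250,000,000,000,000 / 633,339,904⌋ = 394,732

394,732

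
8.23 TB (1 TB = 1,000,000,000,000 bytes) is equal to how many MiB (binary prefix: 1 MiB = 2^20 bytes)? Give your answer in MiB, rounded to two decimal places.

7,848,739.62 MiB

8.23 TB = 8.23 × 10^12 bytes = 8,230,000,000,000 bytes
1 MiB = 1,048,576 bytes
8,230,000,000,000 / 1,048,576 = 7,848,739.62 MiB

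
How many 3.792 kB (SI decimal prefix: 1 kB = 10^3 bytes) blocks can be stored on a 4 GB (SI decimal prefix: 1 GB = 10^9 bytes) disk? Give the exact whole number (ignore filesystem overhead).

1,054,852

Capacity: 4 GB = 4,000,000,000 bytes
Per item: 3.792 kB = 3,792 bytes
⌊4,000,000,000 / 3,792⌋ = 1,054,852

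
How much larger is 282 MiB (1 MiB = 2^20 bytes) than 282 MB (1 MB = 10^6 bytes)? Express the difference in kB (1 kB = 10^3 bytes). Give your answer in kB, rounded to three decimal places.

13,698.432 kB

282 MiB = 282 × 1,048,576 = 295,698,432 bytes
282 MB = 282 × 1,000,000 = 282,000,000 bytes
difference = 13,698,432 bytes
13,698,432 / 1,000 = 13,698.432 kB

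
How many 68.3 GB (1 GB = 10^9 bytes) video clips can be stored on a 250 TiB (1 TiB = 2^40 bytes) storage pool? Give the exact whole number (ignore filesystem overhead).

4,024

Capacity: 250 TiB = 274,877,906,944,000 bytes
Per item: 68.3 GB = 68,300,000,000 bytes
⌊274,877,906,944,000 / 68,300,000,000⌋ = 4,024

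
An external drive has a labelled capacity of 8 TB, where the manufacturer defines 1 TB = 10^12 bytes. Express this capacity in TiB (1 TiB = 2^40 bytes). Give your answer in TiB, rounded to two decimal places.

7.28 TiB

8 TB = 8 × 10^12 bytes = 8,000,000,000,000 bytes
1 TiB = 1,099,511,627,776 bytes
8,000,000,000,000 / 1,099,511,627,776 = 7.28 TiB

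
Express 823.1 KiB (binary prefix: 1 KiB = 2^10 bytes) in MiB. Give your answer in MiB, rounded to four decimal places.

0.8038 MiB

823.1 KiB = 823.1 × 2^10 bytes = 842,854.4 bytes
1 MiB = 1,048,576 bytes
842,854.4 / 1,048,576 = 0.8038 MiB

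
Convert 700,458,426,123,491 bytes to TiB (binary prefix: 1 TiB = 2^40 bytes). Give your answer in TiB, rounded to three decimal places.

700,458,426,123,491 bytes given.
1 TiB = 2^40 bytes = 1,099,511,627,776 bytes
700,458,426,123,491 / 1,099,511,627,776 = 637.063 TiB

637.063 TiB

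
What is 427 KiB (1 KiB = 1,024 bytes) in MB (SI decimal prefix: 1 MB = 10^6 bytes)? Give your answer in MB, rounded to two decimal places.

427 KiB = 427 × 2^10 bytes = 437,248 bytes
1 MB = 10^6 bytes = 1,000,000 bytes
437,248 / 1,000,000 = 0.44 MB

0.44 MB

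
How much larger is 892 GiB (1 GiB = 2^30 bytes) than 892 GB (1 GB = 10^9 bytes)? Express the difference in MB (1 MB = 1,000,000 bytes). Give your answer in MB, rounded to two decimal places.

892 GiB = 892 × 1,073,741,824 = 957,777,707,008 bytes
892 GB = 892 × 1,000,000,000 = 892,000,000,000 bytes
difference = 65,777,707,008 bytes
65,777,707,008 / 1,000,000 = 65,777.71 MB

65,777.71 MB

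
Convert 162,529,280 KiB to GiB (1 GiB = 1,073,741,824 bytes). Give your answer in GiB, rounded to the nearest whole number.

155 GiB

162,529,280 KiB = 162,529,280 × 2^10 bytes = 166,429,982,720 bytes
1 GiB = 2^30 bytes = 1,073,741,824 bytes
166,429,982,720 / 1,073,741,824 = 155 GiB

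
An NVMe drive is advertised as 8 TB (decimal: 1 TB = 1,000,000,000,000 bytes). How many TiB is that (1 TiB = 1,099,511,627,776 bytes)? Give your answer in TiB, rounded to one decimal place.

7.3 TiB

8 TB = 8 × 10^12 bytes = 8,000,000,000,000 bytes
1 TiB = 1,099,511,627,776 bytes
8,000,000,000,000 / 1,099,511,627,776 = 7.3 TiB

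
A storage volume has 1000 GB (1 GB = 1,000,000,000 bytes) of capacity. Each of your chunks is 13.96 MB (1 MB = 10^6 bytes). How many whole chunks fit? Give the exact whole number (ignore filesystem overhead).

Capacity: 1000 GB = 1,000,000,000,000 bytes
Per item: 13.96 MB = 13,960,000 bytes
⌊1,000,000,000,000 / 13,960,000⌋ = 71,633

71,633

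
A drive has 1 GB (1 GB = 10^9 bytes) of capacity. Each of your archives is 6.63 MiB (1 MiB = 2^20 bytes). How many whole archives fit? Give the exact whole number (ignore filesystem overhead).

Capacity: 1 GB = 1,000,000,000 bytes
Per item: 6.63 MiB = 6,952,058.88 bytes
⌊1,000,000,000 / 6,952,058.88⌋ = 143

143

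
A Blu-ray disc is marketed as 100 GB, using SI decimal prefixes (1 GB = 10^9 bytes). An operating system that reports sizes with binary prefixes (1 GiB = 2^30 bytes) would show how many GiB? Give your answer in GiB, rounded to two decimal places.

100 GB × 1,000,000,000 bytes/GB = 100,000,000,000 bytes
1 GiB = 1,073,741,824 bytes
100,000,000,000 / 1,073,741,824 = 93.13 GiB

93.13 GiB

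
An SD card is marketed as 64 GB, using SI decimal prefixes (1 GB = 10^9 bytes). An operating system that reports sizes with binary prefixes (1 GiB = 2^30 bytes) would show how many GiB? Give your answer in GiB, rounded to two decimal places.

64 GB = 64 × 10^9 bytes = 64,000,000,000 bytes
1 GiB = 2^30 bytes = 1,073,741,824 bytes
64,000,000,000 / 1,073,741,824 = 59.60 GiB

59.60 GiB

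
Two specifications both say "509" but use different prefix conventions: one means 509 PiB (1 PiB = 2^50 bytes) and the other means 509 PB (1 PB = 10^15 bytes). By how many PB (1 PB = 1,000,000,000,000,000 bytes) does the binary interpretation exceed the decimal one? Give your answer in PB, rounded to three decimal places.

509 PiB = 509 × 1,125,899,906,842,624 = 573,083,052,582,895,616 bytes
509 PB = 509 × 1,000,000,000,000,000 = 509,000,000,000,000,000 bytes
difference = 64,083,052,582,895,616 bytes
64,083,052,582,895,616 / 1,000,000,000,000,000 = 64.083 PB

64.083 PB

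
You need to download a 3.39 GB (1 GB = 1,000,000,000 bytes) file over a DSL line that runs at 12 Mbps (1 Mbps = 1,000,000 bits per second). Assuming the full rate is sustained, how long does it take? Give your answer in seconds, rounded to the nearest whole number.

2,260 seconds

3.39 GB = 3,390,000,000 bytes = 27,120,000,000 bits
12 Mbps = 12,000,000 bits/s
time = 27,120,000,000 / 12,000,000 = 2,260 s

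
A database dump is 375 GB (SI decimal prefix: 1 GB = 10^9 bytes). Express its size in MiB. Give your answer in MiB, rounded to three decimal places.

357,627.869 MiB

375 GB × 1,000,000,000 bytes/GB = 375,000,000,000 bytes
1 MiB = 2^20 bytes = 1,048,576 bytes
375,000,000,000 / 1,048,576 = 357,627.869 MiB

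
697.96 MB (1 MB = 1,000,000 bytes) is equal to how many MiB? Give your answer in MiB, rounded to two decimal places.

665.63 MiB

697.96 MB = 697.96 × 10^6 bytes = 697,960,000 bytes
1 MiB = 2^20 bytes = 1,048,576 bytes
697,960,000 / 1,048,576 = 665.63 MiB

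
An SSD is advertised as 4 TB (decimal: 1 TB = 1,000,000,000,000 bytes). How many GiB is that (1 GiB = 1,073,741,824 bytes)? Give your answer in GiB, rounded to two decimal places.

3,725.29 GiB

4 TB = 4 × 10^12 bytes = 4,000,000,000,000 bytes
1 GiB = 2^30 bytes = 1,073,741,824 bytes
4,000,000,000,000 / 1,073,741,824 = 3,725.29 GiB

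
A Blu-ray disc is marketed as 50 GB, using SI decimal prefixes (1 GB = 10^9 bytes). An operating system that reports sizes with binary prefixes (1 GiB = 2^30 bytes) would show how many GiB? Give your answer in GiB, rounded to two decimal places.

50 GB = 50 × 10^9 bytes = 50,000,000,000 bytes
1 GiB = 2^30 bytes = 1,073,741,824 bytes
50,000,000,000 / 1,073,741,824 = 46.57 GiB

46.57 GiB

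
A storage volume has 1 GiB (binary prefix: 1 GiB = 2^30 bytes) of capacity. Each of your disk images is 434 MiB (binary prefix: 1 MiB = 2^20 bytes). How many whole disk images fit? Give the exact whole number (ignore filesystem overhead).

2

Capacity: 1 GiB = 1,073,741,824 bytes
Per item: 434 MiB = 455,081,984 bytes
⌊1,073,741,824 / 455,081,984⌋ = 2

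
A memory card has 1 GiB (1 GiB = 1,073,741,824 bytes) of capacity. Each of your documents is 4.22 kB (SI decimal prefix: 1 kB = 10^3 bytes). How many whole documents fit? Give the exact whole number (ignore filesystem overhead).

254,441

Capacity: 1 GiB = 1,073,741,824 bytes
Per item: 4.22 kB = 4,220 bytes
⌊1,073,741,824 / 4,220⌋ = 254,441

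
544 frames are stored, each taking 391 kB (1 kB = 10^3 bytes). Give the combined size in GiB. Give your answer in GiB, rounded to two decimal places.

Total = 544 × 391 kB = 212,704 kB
= 212,704 × 1,000 bytes = 212,704,000 bytes
1 GiB = 1,073,741,824 bytes
212,704,000 / 1,073,741,824 = 0.20 GiB

0.20 GiB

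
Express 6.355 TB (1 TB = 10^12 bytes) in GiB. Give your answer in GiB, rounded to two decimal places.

5,918.55 GiB

6.355 TB = 6.355 × 10^12 bytes = 6,355,000,000,000 bytes
1 GiB = 2^30 bytes = 1,073,741,824 bytes
6,355,000,000,000 / 1,073,741,824 = 5,918.55 GiB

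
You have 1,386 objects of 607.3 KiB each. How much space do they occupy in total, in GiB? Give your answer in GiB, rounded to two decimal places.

0.80 GiB

Total = 1,386 × 607.3 KiB = 841717.8 KiB
= 841717.8 × 1,024 bytes = 861,919,027.2 bytes
1 GiB = 1,073,741,824 bytes
861,919,027.2 / 1,073,741,824 = 0.80 GiB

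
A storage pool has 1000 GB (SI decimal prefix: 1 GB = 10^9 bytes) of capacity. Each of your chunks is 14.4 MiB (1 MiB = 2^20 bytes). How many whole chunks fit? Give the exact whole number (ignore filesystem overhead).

66,227

Capacity: 1000 GB = 1,000,000,000,000 bytes
Per item: 14.4 MiB = 15,099,494.4 bytes
⌊1,000,000,000,000 / 15,099,494.4⌋ = 66,227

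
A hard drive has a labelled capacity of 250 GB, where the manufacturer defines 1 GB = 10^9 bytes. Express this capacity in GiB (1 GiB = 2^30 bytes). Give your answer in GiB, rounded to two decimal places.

232.83 GiB

250 GB = 250 × 10^9 bytes = 250,000,000,000 bytes
1 GiB = 2^30 bytes = 1,073,741,824 bytes
250,000,000,000 / 1,073,741,824 = 232.83 GiB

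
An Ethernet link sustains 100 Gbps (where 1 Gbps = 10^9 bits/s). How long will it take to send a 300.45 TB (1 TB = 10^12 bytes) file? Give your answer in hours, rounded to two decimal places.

6.68 hours

300.45 TB = 300,450,000,000,000 bytes = 2,403,600,000,000,000 bits
100 Gbps = 100,000,000,000 bits/s
time = 2,403,600,000,000,000 / 100,000,000,000 = 24,036.0000 s
24,036.0000 s / 3600 = 6.68 hours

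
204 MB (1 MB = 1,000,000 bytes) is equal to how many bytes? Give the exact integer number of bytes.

204 × 1,000,000 = 204,000,000 bytes

204,000,000 bytes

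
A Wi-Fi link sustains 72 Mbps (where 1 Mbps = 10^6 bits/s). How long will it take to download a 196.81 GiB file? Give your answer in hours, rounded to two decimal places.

196.81 GiB = 211,323,128,381.44 bytes = 1,690,585,027,051.52 bits
72 Mbps = 72,000,000 bits/s
time = 1,690,585,027,051.52 / 72,000,000 = 23,480.3476 s
23,480.3476 s / 3600 = 6.52 hours

6.52 hours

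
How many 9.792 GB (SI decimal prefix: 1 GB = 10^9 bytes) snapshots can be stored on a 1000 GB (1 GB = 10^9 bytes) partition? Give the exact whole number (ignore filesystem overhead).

Capacity: 1000 GB = 1,000,000,000,000 bytes
Per item: 9.792 GB = 9,792,000,000 bytes
⌊1,000,000,000,000 / 9,792,000,000⌋ = 102

102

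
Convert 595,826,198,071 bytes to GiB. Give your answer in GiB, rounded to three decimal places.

595,826,198,071 bytes given.
1 GiB = 2^30 bytes = 1,073,741,824 bytes
595,826,198,071 / 1,073,741,824 = 554.906 GiB

554.906 GiB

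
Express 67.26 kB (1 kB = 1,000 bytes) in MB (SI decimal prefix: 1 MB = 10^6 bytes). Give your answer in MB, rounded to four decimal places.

0.0673 MB

67.26 kB × 1,000 bytes/kB = 67,260 bytes
1 MB = 1,000,000 bytes
67,260 / 1,000,000 = 0.0673 MB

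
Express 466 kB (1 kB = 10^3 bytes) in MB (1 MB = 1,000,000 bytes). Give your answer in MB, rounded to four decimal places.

466 kB = 466 × 10^3 bytes = 466,000 bytes
1 MB = 10^6 bytes = 1,000,000 bytes
466,000 / 1,000,000 = 0.4660 MB

0.4660 MB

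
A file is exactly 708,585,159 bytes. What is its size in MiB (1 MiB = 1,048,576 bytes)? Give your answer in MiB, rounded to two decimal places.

675.76 MiB

708,585,159 bytes given.
1 MiB = 2^20 bytes = 1,048,576 bytes
708,585,159 / 1,048,576 = 675.76 MiB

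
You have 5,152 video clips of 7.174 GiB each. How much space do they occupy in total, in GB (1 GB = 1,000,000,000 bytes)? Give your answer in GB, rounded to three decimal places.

Total = 5,152 × 7.174 GiB = 36960.448 GiB
= 36960.448 × 1,073,741,824 bytes = 39,685,978,851,377.152 bytes
1 GB = 1,000,000,000 bytes
39,685,978,851,377.152 / 1,000,000,000 = 39,685.979 GB

39,685.979 GB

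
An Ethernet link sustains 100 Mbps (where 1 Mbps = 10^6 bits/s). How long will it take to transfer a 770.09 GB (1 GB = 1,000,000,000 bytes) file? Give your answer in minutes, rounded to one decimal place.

1,026.8 minutes

770.09 GB = 770,090,000,000 bytes = 6,160,720,000,000 bits
100 Mbps = 100,000,000 bits/s
time = 6,160,720,000,000 / 100,000,000 = 61,607.20 s
61,607.20 s / 60 = 1,026.8 minutes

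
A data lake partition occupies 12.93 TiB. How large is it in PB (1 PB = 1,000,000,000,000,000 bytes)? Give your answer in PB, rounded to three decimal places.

12.93 TiB = 12.93 × 2^40 bytes = 14,216,685,347,143.68 bytes
1 PB = 10^15 bytes = 1,000,000,000,000,000 bytes
14,216,685,347,143.68 / 1,000,000,000,000,000 = 0.014 PB

0.014 PB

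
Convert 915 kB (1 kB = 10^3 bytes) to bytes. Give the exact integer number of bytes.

915,000 bytes

915 × 1,000 = 915,000 bytes  (1 kB = 10^3 bytes)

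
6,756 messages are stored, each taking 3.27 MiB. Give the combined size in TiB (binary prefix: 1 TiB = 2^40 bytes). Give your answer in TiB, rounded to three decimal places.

Total = 6,756 × 3.27 MiB = 22092.12 MiB
= 22092.12 × 1,048,576 bytes = 23,165,266,821.12 bytes
1 TiB = 1,099,511,627,776 bytes
23,165,266,821.12 / 1,099,511,627,776 = 0.021 TiB

0.021 TiB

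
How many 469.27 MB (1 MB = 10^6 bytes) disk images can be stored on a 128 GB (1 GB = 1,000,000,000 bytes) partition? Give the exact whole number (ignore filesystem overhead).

Capacity: 128 GB = 128,000,000,000 bytes
Per item: 469.27 MB = 469,270,000 bytes
⌊128,000,000,000 / 469,270,000⌋ = 272

272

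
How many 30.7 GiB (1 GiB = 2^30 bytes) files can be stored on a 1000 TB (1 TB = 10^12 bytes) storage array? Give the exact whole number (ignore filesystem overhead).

Capacity: 1000 TB = 1,000,000,000,000,000 bytes
Per item: 30.7 GiB = 32,963,873,996.8 bytes
⌊1,000,000,000,000,000 / 32,963,873,996.8⌋ = 30,336

30,336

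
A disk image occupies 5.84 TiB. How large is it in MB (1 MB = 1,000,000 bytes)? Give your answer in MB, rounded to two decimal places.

5.84 TiB = 5.84 × 2^40 bytes = 6,421,147,906,211.84 bytes
1 MB = 10^6 bytes = 1,000,000 bytes
6,421,147,906,211.84 / 1,000,000 = 6,421,147.91 MB

6,421,147.91 MB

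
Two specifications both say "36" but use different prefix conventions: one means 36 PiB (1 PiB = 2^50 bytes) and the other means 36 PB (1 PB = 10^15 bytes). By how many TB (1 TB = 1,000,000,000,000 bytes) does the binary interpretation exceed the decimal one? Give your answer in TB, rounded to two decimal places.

36 PiB = 36 × 1,125,899,906,842,624 = 40,532,396,646,334,464 bytes
36 PB = 36 × 1,000,000,000,000,000 = 36,000,000,000,000,000 bytes
difference = 4,532,396,646,334,464 bytes
4,532,396,646,334,464 / 1,000,000,000,000 = 4,532.40 TB

4,532.40 TB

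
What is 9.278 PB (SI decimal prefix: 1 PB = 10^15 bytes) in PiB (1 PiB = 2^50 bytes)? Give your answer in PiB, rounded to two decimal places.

9.278 PB × 1,000,000,000,000,000 bytes/PB = 9,278,000,000,000,000 bytes
1 PiB = 2^50 bytes = 1,125,899,906,842,624 bytes
9,278,000,000,000,000 / 1,125,899,906,842,624 = 8.24 PiB

8.24 PiB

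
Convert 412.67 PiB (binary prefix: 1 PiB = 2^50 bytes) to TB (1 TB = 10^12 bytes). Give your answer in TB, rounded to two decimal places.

412.67 PiB = 412.67 × 2^50 bytes = 464,625,114,556,745,646.08 bytes
1 TB = 10^12 bytes = 1,000,000,000,000 bytes
464,625,114,556,745,646.08 / 1,000,000,000,000 = 464,625.11 TB

464,625.11 TB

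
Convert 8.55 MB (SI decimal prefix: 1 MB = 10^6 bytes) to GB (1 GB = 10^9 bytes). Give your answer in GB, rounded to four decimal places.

0.0086 GB

8.55 MB × 1,000,000 bytes/MB = 8,550,000 bytes
1 GB = 10^9 bytes = 1,000,000,000 bytes
8,550,000 / 1,000,000,000 = 0.0086 GB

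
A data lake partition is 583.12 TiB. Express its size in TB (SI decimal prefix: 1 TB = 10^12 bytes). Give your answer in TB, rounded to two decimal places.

641.15 TB

583.12 TiB = 583.12 × 2^40 bytes = 641,147,220,388,741.12 bytes
1 TB = 10^12 bytes = 1,000,000,000,000 bytes
641,147,220,388,741.12 / 1,000,000,000,000 = 641.15 TB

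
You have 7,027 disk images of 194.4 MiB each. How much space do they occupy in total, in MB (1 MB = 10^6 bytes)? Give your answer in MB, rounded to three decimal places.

Total = 7,027 × 194.4 MiB = 1366048.8 MiB
= 1366048.8 × 1,048,576 bytes = 1,432,405,986,508.8 bytes
1 MB = 1,000,000 bytes
1,432,405,986,508.8 / 1,000,000 = 1,432,405.987 MB

1,432,405.987 MB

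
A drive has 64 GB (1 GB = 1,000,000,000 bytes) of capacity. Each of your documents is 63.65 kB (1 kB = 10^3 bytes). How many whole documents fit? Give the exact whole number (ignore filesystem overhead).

1,005,498

Capacity: 64 GB = 64,000,000,000 bytes
Per item: 63.65 kB = 63,650 bytes
⌊64,000,000,000 / 63,650⌋ = 1,005,498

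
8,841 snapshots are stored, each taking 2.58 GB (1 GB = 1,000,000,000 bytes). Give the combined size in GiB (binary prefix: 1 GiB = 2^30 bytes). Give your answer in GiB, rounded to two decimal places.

Total = 8,841 × 2.58 GB = 22809.78 GB
= 22809.78 × 1,000,000,000 bytes = 22,809,780,000,000 bytes
1 GiB = 1,073,741,824 bytes
22,809,780,000,000 / 1,073,741,824 = 21,243.26 GiB

21,243.26 GiB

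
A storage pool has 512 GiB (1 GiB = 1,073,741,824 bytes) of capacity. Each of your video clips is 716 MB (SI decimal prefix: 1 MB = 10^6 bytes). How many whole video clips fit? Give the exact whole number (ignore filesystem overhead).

Capacity: 512 GiB = 549,755,813,888 bytes
Per item: 716 MB = 716,000,000 bytes
⌊549,755,813,888 / 716,000,000⌋ = 767

767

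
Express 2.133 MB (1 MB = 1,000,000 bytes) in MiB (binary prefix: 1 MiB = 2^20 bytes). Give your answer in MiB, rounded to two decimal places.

2.133 MB × 1,000,000 bytes/MB = 2,133,000 bytes
1 MiB = 2^20 bytes = 1,048,576 bytes
2,133,000 / 1,048,576 = 2.03 MiB

2.03 MiB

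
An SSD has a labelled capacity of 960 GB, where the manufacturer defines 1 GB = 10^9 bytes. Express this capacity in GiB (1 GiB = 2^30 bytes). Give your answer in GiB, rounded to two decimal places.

960 GB × 1,000,000,000 bytes/GB = 960,000,000,000 bytes
1 GiB = 1,073,741,824 bytes
960,000,000,000 / 1,073,741,824 = 894.07 GiB

894.07 GiB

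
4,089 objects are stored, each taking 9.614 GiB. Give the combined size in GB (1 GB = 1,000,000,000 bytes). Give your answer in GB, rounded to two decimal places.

42,210.56 GB

Total = 4,089 × 9.614 GiB = 39311.646 GiB
= 39311.646 × 1,073,741,824 bytes = 42,210,558,480,482.304 bytes
1 GB = 1,000,000,000 bytes
42,210,558,480,482.304 / 1,000,000,000 = 42,210.56 GB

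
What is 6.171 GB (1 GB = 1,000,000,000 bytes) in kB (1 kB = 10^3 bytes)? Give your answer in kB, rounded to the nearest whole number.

6,171,000 kB

6.171 GB × 1,000,000,000 bytes/GB = 6,171,000,000 bytes
1 kB = 10^3 bytes = 1,000 bytes
6,171,000,000 / 1,000 = 6,171,000 kB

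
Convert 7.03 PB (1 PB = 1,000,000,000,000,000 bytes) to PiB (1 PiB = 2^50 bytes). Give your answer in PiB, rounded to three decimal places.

6.244 PiB

7.03 PB = 7.03 × 10^15 bytes = 7,030,000,000,000,000 bytes
1 PiB = 2^50 bytes = 1,125,899,906,842,624 bytes
7,030,000,000,000,000 / 1,125,899,906,842,624 = 6.244 PiB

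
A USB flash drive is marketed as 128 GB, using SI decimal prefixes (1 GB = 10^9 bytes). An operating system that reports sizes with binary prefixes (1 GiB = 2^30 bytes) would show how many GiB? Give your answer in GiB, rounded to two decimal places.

128 GB = 128 × 10^9 bytes = 128,000,000,000 bytes
1 GiB = 2^30 bytes = 1,073,741,824 bytes
128,000,000,000 / 1,073,741,824 = 119.21 GiB

119.21 GiB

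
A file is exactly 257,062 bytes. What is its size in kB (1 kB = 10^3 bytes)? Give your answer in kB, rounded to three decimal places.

257.062 kB

257,062 bytes given.
1 kB = 10^3 bytes = 1,000 bytes
257,062 / 1,000 = 257.062 kB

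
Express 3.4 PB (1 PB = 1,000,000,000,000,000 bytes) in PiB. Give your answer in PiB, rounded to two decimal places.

3.4 PB = 3.4 × 10^15 bytes = 3,400,000,000,000,000 bytes
1 PiB = 2^50 bytes = 1,125,899,906,842,624 bytes
3,400,000,000,000,000 / 1,125,899,906,842,624 = 3.02 PiB

3.02 PiB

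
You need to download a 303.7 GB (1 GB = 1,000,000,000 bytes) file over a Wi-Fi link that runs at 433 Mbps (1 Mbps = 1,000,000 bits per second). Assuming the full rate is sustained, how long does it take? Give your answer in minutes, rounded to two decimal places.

93.52 minutes

303.7 GB = 303,700,000,000 bytes = 2,429,600,000,000 bits
433 Mbps = 433,000,000 bits/s
time = 2,429,600,000,000 / 433,000,000 = 5,611.085 s
5,611.085 s / 60 = 93.52 minutes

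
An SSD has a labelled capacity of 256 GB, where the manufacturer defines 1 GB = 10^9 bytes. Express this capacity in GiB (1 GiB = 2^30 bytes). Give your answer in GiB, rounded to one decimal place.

256 GB = 256 × 10^9 bytes = 256,000,000,000 bytes
1 GiB = 2^30 bytes = 1,073,741,824 bytes
256,000,000,000 / 1,073,741,824 = 238.4 GiB

238.4 GiB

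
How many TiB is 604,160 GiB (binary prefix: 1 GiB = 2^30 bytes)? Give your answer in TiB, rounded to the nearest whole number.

604,160 GiB = 604,160 × 2^30 bytes = 648,711,860,387,840 bytes
1 TiB = 2^40 bytes = 1,099,511,627,776 bytes
648,711,860,387,840 / 1,099,511,627,776 = 590 TiB

590 TiB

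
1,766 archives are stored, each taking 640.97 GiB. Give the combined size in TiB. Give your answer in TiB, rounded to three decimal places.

1,105.423 TiB

Total = 1,766 × 640.97 GiB = 1131953.02 GiB
= 1131953.02 × 1,073,741,824 bytes = 1,215,425,300,377,108.48 bytes
1 TiB = 1,099,511,627,776 bytes
1,215,425,300,377,108.48 / 1,099,511,627,776 = 1,105.423 TiB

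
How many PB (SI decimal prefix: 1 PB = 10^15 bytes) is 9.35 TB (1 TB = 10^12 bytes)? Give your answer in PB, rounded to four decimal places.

9.35 TB × 1,000,000,000,000 bytes/TB = 9,350,000,000,000 bytes
1 PB = 10^15 bytes = 1,000,000,000,000,000 bytes
9,350,000,000,000 / 1,000,000,000,000,000 = 0.0094 PB

0.0094 PB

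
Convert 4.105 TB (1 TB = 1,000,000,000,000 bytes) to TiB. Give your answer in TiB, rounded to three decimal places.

4.105 TB × 1,000,000,000,000 bytes/TB = 4,105,000,000,000 bytes
1 TiB = 2^40 bytes = 1,099,511,627,776 bytes
4,105,000,000,000 / 1,099,511,627,776 = 3.733 TiB

3.733 TiB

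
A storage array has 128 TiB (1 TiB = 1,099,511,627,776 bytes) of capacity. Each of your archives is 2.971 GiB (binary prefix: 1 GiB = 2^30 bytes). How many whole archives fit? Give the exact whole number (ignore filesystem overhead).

Capacity: 128 TiB = 140,737,488,355,328 bytes
Per item: 2.971 GiB = 3,190,086,959.104 bytes
⌊140,737,488,355,328 / 3,190,086,959.104⌋ = 44,117

44,117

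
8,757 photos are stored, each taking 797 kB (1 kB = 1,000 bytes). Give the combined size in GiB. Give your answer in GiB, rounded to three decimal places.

Total = 8,757 × 797 kB = 6,979,329 kB
= 6,979,329 × 1,000 bytes = 6,979,329,000 bytes
1 GiB = 1,073,741,824 bytes
6,979,329,000 / 1,073,741,824 = 6.500 GiB

6.500 GiB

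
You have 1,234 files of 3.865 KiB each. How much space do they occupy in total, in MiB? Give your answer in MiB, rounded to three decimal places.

4.658 MiB

Total = 1,234 × 3.865 KiB = 4769.41 KiB
= 4769.41 × 1,024 bytes = 4,883,875.84 bytes
1 MiB = 1,048,576 bytes
4,883,875.84 / 1,048,576 = 4.658 MiB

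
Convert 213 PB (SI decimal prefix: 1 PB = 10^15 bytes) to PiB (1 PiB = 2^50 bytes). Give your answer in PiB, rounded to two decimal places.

213 PB = 213 × 10^15 bytes = 213,000,000,000,000,000 bytes
1 PiB = 2^50 bytes = 1,125,899,906,842,624 bytes
213,000,000,000,000,000 / 1,125,899,906,842,624 = 189.18 PiB

189.18 PiB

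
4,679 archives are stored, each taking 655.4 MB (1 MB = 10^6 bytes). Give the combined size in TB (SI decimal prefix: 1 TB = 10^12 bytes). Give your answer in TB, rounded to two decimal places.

Total = 4,679 × 655.4 MB = 3066616.6 MB
= 3066616.6 × 1,000,000 bytes = 3,066,616,600,000 bytes
1 TB = 1,000,000,000,000 bytes
3,066,616,600,000 / 1,000,000,000,000 = 3.07 TB

3.07 TB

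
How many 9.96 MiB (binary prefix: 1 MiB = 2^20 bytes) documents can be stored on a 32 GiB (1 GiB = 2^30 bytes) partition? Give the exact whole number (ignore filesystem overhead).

Capacity: 32 GiB = 34,359,738,368 bytes
Per item: 9.96 MiB = 10,443,816.96 bytes
⌊34,359,738,368 / 10,443,816.96⌋ = 3,289

3,289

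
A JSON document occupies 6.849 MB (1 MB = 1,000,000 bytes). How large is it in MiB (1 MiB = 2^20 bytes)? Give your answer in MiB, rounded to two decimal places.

6.849 MB = 6.849 × 10^6 bytes = 6,849,000 bytes
1 MiB = 2^20 bytes = 1,048,576 bytes
6,849,000 / 1,048,576 = 6.53 MiB

6.53 MiB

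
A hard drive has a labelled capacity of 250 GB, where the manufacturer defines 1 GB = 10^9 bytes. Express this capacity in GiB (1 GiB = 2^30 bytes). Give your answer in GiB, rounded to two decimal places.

232.83 GiB

250 GB × 1,000,000,000 bytes/GB = 250,000,000,000 bytes
1 GiB = 1,073,741,824 bytes
250,000,000,000 / 1,073,741,824 = 232.83 GiB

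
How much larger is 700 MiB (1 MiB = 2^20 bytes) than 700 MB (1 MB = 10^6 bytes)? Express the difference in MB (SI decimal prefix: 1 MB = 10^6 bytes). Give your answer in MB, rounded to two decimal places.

700 MiB = 700 × 1,048,576 = 734,003,200 bytes
700 MB = 700 × 1,000,000 = 700,000,000 bytes
difference = 34,003,200 bytes
34,003,200 / 1,000,000 = 34.00 MB

34.00 MB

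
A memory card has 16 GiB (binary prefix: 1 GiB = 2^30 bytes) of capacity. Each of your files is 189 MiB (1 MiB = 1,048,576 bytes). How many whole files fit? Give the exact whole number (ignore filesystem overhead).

Capacity: 16 GiB = 17,179,869,184 bytes
Per item: 189 MiB = 198,180,864 bytes
⌊17,179,869,184 / 198,180,864⌋ = 86

86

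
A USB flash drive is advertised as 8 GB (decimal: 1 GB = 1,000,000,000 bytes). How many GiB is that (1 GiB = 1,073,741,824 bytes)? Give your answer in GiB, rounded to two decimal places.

8 GB = 8 × 10^9 bytes = 8,000,000,000 bytes
1 GiB = 2^30 bytes = 1,073,741,824 bytes
8,000,000,000 / 1,073,741,824 = 7.45 GiB

7.45 GiB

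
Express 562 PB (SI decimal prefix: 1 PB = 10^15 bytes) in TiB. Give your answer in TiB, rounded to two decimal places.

511,136.02 TiB

562 PB = 562 × 10^15 bytes = 562,000,000,000,000,000 bytes
1 TiB = 1,099,511,627,776 bytes
562,000,000,000,000,000 / 1,099,511,627,776 = 511,136.02 TiB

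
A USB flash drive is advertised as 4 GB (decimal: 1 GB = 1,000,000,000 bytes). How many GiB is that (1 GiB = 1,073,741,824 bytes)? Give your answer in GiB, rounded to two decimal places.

3.73 GiB

4 GB = 4 × 10^9 bytes = 4,000,000,000 bytes
1 GiB = 2^30 bytes = 1,073,741,824 bytes
4,000,000,000 / 1,073,741,824 = 3.73 GiB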